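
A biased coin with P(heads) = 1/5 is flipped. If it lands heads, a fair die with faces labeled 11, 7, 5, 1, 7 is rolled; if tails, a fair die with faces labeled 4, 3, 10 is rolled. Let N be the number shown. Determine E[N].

433/75

E[N | heads] = (11+7+5+1+7)/5 = 31/5.
E[N | tails] = (4+3+10)/3 = 17/3.
E[N] = (1/5)·(31/5) + (4/5)·(17/3) = 433/75.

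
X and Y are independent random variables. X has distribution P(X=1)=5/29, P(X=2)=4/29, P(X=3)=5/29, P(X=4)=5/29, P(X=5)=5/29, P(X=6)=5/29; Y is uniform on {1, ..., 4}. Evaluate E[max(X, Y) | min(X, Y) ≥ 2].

311/72

P(min(X, Y) ≥ 2) = 18/29.
Summing max(X,Y)·P(x,y) over outcomes with min(X, Y) ≥ 2 gives 311/116.
E[max(X, Y) | min(X, Y) ≥ 2] = (311/116) / (18/29) = 311/72.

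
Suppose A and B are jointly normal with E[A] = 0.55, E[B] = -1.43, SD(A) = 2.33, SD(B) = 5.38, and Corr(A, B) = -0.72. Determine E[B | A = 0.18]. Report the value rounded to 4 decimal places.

-0.8149

The regression of B on A has slope ρ·σ_B/σ_A and passes through (μ_A, μ_B).
E[B | A=0.18] = -1.43 + (-0.72)·(5.38/2.33)·(0.18 − (0.55)) = -1.43 + (-1.6625)·(-0.37) = -0.8149.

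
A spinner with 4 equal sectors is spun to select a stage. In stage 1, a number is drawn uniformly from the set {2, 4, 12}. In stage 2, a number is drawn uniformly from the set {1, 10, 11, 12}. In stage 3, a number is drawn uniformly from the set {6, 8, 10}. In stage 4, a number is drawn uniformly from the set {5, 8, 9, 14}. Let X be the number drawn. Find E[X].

63/8

E[X | stage 1] = (2+4+12)/3 = 6.
E[X | stage 2] = (1+10+11+12)/4 = 17/2.
E[X | stage 3] = (6+8+10)/3 = 8.
E[X | stage 4] = (5+8+9+14)/4 = 9.
E[X] = (1/4)·(6) + (1/4)·(17/2) + (1/4)·(8) + (1/4)·(9) = 63/8.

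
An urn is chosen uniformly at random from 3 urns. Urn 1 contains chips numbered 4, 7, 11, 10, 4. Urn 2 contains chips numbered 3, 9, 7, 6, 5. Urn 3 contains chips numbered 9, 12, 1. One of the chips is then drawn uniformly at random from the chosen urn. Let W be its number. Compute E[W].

E[W | urn 1] = (4+7+11+10+4)/5 = 36/5.
E[W | urn 2] = (3+9+7+6+5)/5 = 6.
E[W | urn 3] = (9+12+1)/3 = 22/3.
E[W] = (1/3)·(36/5) + (1/3)·(6) + (1/3)·(22/3) = 308/45.

308/45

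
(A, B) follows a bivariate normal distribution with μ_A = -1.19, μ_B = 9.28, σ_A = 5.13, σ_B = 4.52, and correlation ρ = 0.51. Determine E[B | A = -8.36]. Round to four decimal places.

For a bivariate normal, E[B | A=x] = μ_B + ρ·(σ_B/σ_A)·(x − μ_A).
E[B | A=-8.36] = 9.28 + (0.51)·(4.52/5.13)·(-8.36 − (-1.19)) = 9.28 + (0.44936)·(-7.17) = 6.0581.

6.0581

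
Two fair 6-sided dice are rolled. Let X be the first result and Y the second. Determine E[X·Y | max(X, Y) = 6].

216/11

P(max(X, Y) = 6) = 11/36.
Summing XY·P(x,y) over outcomes with max(X, Y) = 6 gives 6.
E[X·Y | max(X, Y) = 6] = (6) / (11/36) = 216/11.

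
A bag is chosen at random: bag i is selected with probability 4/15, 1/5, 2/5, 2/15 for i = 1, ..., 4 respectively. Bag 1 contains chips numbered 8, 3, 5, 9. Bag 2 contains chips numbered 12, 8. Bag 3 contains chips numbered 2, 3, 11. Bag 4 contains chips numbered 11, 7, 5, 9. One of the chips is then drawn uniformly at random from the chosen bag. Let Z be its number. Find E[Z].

E[Z | bag 1] = (8+3+5+9)/4 = 25/4.
E[Z | bag 2] = (12+8)/2 = 10.
E[Z | bag 3] = (2+3+11)/3 = 16/3.
E[Z | bag 4] = (11+7+5+9)/4 = 8.
By the law of total expectation,
E[Z] = (4/15)·(25/4) + (1/5)·(10) + (2/5)·(16/3) + (2/15)·(8) = 103/15.

103/15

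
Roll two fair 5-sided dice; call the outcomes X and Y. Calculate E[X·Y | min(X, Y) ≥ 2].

P(min(X, Y) ≥ 2) = 16/25.
Summing XY·P(x,y) over outcomes with min(X, Y) ≥ 2 gives 196/25.
E[X·Y | min(X, Y) ≥ 2] = (196/25) / (16/25) = 49/4.

49/4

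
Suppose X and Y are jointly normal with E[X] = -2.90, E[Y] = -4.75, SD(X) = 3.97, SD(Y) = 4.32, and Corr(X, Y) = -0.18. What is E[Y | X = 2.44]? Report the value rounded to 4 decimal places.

-5.7959

For a bivariate normal, E[Y | X=x] = μ_Y + ρ·(σ_Y/σ_X)·(x − μ_X).
E[Y | X=2.44] = -4.75 + (-0.18)·(4.32/3.97)·(2.44 − (-2.90)) = -4.75 + (-0.19587)·(5.34) = -5.7959.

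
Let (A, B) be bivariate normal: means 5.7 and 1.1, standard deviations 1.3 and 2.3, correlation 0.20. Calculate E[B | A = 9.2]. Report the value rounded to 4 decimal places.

2.3385

E[B | A=x] = μ_B + ρ(σ_B/σ_A)(x − μ_A) for jointly normal variables.
E[B | A=9.2] = 1.1 + (0.20)·(2.3/1.3)·(9.2 − (5.7)) = 1.1 + (0.35385)·(3.5) = 2.3385.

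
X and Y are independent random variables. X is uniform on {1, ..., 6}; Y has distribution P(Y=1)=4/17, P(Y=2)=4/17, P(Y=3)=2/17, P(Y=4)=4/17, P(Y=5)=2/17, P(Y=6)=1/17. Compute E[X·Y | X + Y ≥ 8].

218/11

P(X + Y ≥ 8) = 11/34.
Summing XY·P(x,y) over outcomes with X + Y ≥ 8 gives 109/17.
E[X·Y | X + Y ≥ 8] = (109/17) / (11/34) = 218/11.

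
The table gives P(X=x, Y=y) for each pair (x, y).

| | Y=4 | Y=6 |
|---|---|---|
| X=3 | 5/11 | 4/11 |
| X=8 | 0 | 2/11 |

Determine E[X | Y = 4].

P(Y = 4) = 5/11.
Summing X·P(X=x,Y=y) over the conditioning event gives 15/11.
E[X | Y = 4] = (15/11) / (5/11) = 3.

3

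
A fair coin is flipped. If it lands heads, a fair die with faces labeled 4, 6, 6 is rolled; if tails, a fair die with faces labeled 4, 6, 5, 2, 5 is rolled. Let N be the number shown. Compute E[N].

E[N | heads] = (4+6+6)/3 = 16/3.
E[N | tails] = (4+6+5+2+5)/5 = 22/5.
E[N] = (1/2)·(16/3) + (1/2)·(22/5) = 73/15.

73/15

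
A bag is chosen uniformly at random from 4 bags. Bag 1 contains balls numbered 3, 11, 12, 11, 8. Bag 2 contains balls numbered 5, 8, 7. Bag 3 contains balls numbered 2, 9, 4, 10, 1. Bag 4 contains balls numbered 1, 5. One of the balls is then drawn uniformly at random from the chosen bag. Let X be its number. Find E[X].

E[X | bag 1] = (3+11+12+11+8)/5 = 9.
E[X | bag 2] = (5+8+7)/3 = 20/3.
E[X | bag 3] = (2+9+4+10+1)/5 = 26/5.
E[X | bag 4] = (1+5)/2 = 3.
By the law of total expectation,
E[X] = (1/4)·(9) + (1/4)·(20/3) + (1/4)·(26/5) + (1/4)·(3) = 179/30.

179/30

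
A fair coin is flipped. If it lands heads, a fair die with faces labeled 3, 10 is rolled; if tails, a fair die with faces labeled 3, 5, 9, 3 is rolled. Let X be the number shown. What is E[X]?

23/4

E[X | heads] = (3+10)/2 = 13/2.
E[X | tails] = (3+5+9+3)/4 = 5.
By the law of total expectation,
E[X] = (1/2)·(13/2) + (1/2)·(5) = 23/4.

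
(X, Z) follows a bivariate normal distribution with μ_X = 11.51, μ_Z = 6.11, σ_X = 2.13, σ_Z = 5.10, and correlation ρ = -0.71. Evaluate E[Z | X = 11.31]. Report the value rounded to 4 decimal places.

6.4500

The regression of Z on X has slope ρ·σ_Z/σ_X and passes through (μ_X, μ_Z).
E[Z | X=11.31] = 6.11 + (-0.71)·(5.10/2.13)·(11.31 − (11.51)) = 6.11 + (-1.7)·(-0.2) = 6.4500.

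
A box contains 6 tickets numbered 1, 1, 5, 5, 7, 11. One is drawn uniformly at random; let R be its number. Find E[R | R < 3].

1

P(R < 3) = 1/3.
Σ over the event: 1·1/3 = 1/3.
E[R | R < 3] = (1/3) / (1/3) = 1.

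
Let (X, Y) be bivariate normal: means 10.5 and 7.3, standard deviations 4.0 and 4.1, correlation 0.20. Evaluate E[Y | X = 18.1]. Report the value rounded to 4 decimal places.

For a bivariate normal, E[Y | X=x] = μ_Y + ρ·(σ_Y/σ_X)·(x − μ_X).
E[Y | X=18.1] = 7.3 + (0.20)·(4.1/4.0)·(18.1 − (10.5)) = 7.3 + (0.205)·(7.6) = 8.8580.

8.8580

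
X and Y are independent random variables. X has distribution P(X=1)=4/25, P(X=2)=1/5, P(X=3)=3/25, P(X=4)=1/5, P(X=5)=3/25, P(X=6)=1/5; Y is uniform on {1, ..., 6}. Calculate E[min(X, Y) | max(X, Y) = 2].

19/14

P(max(X, Y) = 2) = 7/75.
Summing min(X,Y)·P(x,y) over outcomes with max(X, Y) = 2 gives 19/150.
E[min(X, Y) | max(X, Y) = 2] = (19/150) / (7/75) = 19/14.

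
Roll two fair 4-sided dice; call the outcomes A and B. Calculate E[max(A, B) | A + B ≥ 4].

45/13

P(A + B ≥ 4) = 13/16.
Summing max(A,B)·P(x,y) over outcomes with A + B ≥ 4 gives 45/16.
E[max(A, B) | A + B ≥ 4] = (45/16) / (13/16) = 45/13.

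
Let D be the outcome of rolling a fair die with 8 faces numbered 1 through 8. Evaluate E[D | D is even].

5

Given D is even, D is equally likely to be any of {2, 4, 6, 8}.
E[D | D is even] = (2 + 4 + 6 + 8) / 4 = 5.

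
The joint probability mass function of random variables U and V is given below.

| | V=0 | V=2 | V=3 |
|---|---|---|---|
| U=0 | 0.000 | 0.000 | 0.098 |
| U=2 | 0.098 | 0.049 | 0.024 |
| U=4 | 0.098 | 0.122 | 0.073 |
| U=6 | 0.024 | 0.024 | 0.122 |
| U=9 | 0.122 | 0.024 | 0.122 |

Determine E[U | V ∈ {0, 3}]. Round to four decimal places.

P(V ∈ {0, 3}) = 0.781.
Summing U·P(U=x,V=y) over the conditioning event gives 4.000.
E[U | V ∈ {0, 3}] = (4.000) / (0.781) = 5.1216.

5.1216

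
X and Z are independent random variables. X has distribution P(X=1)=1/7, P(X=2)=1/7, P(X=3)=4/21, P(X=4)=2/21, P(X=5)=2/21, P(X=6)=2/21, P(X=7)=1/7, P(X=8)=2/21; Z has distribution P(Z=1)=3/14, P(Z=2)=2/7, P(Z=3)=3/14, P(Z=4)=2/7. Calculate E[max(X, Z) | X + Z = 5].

P(X + Z = 5) = 43/294.
Summing max(X,Z)·P(x,y) over outcomes with X + Z = 5 gives 1/2.
E[max(X, Z) | X + Z = 5] = (1/2) / (43/294) = 147/43.

147/43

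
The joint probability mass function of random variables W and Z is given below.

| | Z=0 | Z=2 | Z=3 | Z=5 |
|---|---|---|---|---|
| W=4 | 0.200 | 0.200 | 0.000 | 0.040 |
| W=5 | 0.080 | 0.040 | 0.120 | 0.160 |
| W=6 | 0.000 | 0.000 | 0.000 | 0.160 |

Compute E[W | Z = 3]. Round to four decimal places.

5.0000

P(Z = 3) = 0.120.
Σ W·P over the event = 5·(0.120) = 0.600.
E[W | Z = 3] = (0.600) / (0.120) = 5.0000.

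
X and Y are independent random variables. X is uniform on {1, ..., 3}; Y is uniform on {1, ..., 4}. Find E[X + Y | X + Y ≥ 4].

P(X + Y ≥ 4) = 3/4.
Summing (X+Y)·P(x,y) over outcomes with X + Y ≥ 4 gives 23/6.
E[X + Y | X + Y ≥ 4] = (23/6) / (3/4) = 46/9.

46/9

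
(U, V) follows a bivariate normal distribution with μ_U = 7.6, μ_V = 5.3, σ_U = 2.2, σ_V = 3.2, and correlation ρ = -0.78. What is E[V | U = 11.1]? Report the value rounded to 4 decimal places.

The regression of V on U has slope ρ·σ_V/σ_U and passes through (μ_U, μ_V).
E[V | U=11.1] = 5.3 + (-0.78)·(3.2/2.2)·(11.1 − (7.6)) = 5.3 + (-1.13455)·(3.5) = 1.3291.

1.3291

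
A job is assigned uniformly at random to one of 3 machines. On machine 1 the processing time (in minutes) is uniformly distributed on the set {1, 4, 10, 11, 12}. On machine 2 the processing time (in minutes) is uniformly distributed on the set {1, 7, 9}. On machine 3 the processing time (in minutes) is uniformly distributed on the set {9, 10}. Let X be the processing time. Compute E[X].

E[X | machine 1] = (1+4+10+11+12)/5 = 38/5.
E[X | machine 2] = (1+7+9)/3 = 17/3.
E[X | machine 3] = (9+10)/2 = 19/2.
By the law of total expectation,
E[X] = (1/3)·(38/5) + (1/3)·(17/3) + (1/3)·(19/2) = 683/90.

683/90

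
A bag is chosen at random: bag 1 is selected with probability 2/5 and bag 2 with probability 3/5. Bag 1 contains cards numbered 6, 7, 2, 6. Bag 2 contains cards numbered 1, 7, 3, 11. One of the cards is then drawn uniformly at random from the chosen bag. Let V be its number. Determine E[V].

27/5

E[V | bag 1] = (6+7+2+6)/4 = 21/4.
E[V | bag 2] = (1+7+3+11)/4 = 11/2.
E[V] = (2/5)·(21/4) + (3/5)·(11/2) = 27/5.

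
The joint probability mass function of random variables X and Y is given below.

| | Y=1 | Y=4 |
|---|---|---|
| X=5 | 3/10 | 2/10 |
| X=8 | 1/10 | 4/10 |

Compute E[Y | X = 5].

11/5

P(X = 5) = 1/2.
Summing Y·P(X=x,Y=y) over the conditioning event gives 11/10.
E[Y | X = 5] = (11/10) / (1/2) = 11/5.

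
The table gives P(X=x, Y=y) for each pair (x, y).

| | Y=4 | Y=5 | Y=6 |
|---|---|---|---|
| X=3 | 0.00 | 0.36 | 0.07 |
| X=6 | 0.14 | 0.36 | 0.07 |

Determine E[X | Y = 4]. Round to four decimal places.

P(Y = 4) = 0.14.
Σ X·P over the event = 6·(0.14) = 0.84.
E[X | Y = 4] = (0.84) / (0.14) = 6.0000.

6.0000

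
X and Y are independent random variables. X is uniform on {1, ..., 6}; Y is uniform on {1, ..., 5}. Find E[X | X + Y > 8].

Outcomes with X + Y > 8: (4,5), (5,4), (5,5), (6,3), (6,4), (6,5), each with probability 1/30.
E[X | X + Y > 8] = (4 + 5 + 5 + 6 + 6 + 6) / 6 = 16/3.

16/3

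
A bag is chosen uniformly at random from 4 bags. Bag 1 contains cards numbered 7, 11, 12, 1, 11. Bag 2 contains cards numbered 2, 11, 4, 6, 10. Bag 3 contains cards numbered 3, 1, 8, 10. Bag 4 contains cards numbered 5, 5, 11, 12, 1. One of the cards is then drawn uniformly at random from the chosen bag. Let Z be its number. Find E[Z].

273/40

E[Z | bag 1] = (7+11+12+1+11)/5 = 42/5.
E[Z | bag 2] = (2+11+4+6+10)/5 = 33/5.
E[Z | bag 3] = (3+1+8+10)/4 = 11/2.
E[Z | bag 4] = (5+5+11+12+1)/5 = 34/5.
By the law of total expectation,
E[Z] = (1/4)·(42/5) + (1/4)·(33/5) + (1/4)·(11/2) + (1/4)·(34/5) = 273/40.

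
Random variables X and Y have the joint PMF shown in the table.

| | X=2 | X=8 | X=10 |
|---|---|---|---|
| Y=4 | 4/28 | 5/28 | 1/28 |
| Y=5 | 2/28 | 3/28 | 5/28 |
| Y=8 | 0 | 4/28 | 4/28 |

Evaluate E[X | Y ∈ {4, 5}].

34/5

P(Y ∈ {4, 5}) = 5/7.
Summing X·P(X=x,Y=y) over the conditioning event gives 34/7.
E[X | Y ∈ {4, 5}] = (34/7) / (5/7) = 34/5.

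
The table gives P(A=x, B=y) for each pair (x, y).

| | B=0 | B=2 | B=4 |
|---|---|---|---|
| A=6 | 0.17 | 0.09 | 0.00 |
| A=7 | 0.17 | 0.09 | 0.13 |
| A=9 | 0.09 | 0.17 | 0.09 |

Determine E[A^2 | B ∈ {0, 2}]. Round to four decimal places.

P(B ∈ {0, 2}) = 0.78.
Σ A^2·P over the event = 36·(0.17) + 36·(0.09) + 49·(0.17) + 49·(0.09) + 81·(0.09) + 81·(0.17) = 43.16.
E[A^2 | B ∈ {0, 2}] = (43.16) / (0.78) = 55.3333.

55.3333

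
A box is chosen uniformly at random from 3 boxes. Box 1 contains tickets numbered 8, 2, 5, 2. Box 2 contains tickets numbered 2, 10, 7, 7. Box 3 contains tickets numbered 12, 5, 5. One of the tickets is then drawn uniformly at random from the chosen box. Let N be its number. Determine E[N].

E[N | box 1] = (8+2+5+2)/4 = 17/4.
E[N | box 2] = (2+10+7+7)/4 = 13/2.
E[N | box 3] = (12+5+5)/3 = 22/3.
E[N] = (1/3)·(17/4) + (1/3)·(13/2) + (1/3)·(22/3) = 217/36.

217/36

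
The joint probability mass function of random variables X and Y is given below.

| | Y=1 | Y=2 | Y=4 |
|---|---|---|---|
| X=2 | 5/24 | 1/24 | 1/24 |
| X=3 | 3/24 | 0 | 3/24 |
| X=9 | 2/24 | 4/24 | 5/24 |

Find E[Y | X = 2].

11/7

P(X = 2) = 7/24.
Σ Y·P over the event = 1·(5/24) + 2·(1/24) + 4·(1/24) = 11/24.
E[Y | X = 2] = (11/24) / (7/24) = 11/7.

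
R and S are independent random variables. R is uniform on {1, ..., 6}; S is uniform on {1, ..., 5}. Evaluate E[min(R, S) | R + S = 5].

3/2

P(R + S = 5) = 2/15.
Summing min(R,S)·P(x,y) over outcomes with R + S = 5 gives 1/5.
E[min(R, S) | R + S = 5] = (1/5) / (2/15) = 3/2.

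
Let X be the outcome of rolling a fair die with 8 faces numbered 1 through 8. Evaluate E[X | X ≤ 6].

7/2

Given X ≤ 6, X is equally likely to be any of {1, 2, 3, 4, 5, 6}.
E[X | X ≤ 6] = (1 + 2 + 3 + 4 + 5 + 6) / 6 = 7/2.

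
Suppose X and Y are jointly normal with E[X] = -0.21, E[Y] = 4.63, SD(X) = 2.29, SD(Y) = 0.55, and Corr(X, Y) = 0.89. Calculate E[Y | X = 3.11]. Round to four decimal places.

The regression of Y on X has slope ρ·σ_Y/σ_X and passes through (μ_X, μ_Y).
E[Y | X=3.11] = 4.63 + (0.89)·(0.55/2.29)·(3.11 − (-0.21)) = 4.63 + (0.21376)·(3.32) = 5.3397.

5.3397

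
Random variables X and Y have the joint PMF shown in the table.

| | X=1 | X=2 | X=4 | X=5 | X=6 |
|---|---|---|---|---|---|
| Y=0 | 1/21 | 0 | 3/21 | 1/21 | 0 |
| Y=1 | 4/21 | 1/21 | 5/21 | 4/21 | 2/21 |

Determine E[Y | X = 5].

P(X = 5) = 5/21.
Summing Y·P(X=x,Y=y) over the conditioning event gives 4/21.
E[Y | X = 5] = (4/21) / (5/21) = 4/5.

4/5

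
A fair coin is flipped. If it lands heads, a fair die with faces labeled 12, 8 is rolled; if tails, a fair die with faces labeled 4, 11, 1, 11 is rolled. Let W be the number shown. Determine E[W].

67/8

E[W | heads] = (12+8)/2 = 10.
E[W | tails] = (4+11+1+11)/4 = 27/4.
By the law of total expectation,
E[W] = (1/2)·(10) + (1/2)·(27/4) = 67/8.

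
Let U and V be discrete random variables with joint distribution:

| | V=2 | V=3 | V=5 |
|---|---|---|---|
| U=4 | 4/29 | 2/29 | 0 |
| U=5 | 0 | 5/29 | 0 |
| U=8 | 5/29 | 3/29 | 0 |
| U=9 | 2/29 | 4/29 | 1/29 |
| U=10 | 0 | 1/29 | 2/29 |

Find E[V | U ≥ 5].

68/23

P(U ≥ 5) = 23/29.
Summing V·P(U=x,V=y) over the conditioning event gives 68/29.
E[V | U ≥ 5] = (68/29) / (23/29) = 68/23.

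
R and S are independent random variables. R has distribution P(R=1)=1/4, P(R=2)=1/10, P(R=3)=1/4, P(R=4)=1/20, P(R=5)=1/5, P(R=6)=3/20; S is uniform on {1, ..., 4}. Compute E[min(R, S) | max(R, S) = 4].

17/8

P(max(R, S) = 4) = 1/5.
Summing min(R,S)·P(x,y) over outcomes with max(R, S) = 4 gives 17/40.
E[min(R, S) | max(R, S) = 4] = (17/40) / (1/5) = 17/8.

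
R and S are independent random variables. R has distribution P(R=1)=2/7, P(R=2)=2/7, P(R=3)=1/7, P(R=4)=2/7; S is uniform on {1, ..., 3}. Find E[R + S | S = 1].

24/7

P(S = 1) = 1/3.
Summing (R+S)·P(x,y) over outcomes with S = 1 gives 8/7.
E[R + S | S = 1] = (8/7) / (1/3) = 24/7.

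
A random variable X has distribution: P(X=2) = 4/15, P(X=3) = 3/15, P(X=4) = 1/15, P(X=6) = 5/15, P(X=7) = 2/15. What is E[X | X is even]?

P(X is even) = 2/3.
Σ over the event: 2·4/15 + 4·1/15 + 6·1/3 = 14/5.
E[X | X is even] = (14/5) / (2/3) = 21/5.

21/5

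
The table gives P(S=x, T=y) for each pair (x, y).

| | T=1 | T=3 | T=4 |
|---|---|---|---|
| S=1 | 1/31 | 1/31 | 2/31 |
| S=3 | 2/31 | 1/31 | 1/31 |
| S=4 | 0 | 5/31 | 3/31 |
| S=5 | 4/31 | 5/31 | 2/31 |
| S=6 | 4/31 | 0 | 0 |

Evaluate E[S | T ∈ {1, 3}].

100/23

P(T ∈ {1, 3}) = 23/31.
Σ S·P over the event = 1·(1/31) + 1·(1/31) + 3·(2/31) + 3·(1/31) + 4·(5/31) + 5·(4/31) + 5·(5/31) + 6·(4/31) = 100/31.
E[S | T ∈ {1, 3}] = (100/31) / (23/31) = 100/23.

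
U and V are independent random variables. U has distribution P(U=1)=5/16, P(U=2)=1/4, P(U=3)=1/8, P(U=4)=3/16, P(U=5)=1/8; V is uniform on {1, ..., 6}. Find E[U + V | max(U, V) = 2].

43/13

P(max(U, V) = 2) = 13/96.
Summing (U+V)·P(x,y) over outcomes with max(U, V) = 2 gives 43/96.
E[U + V | max(U, V) = 2] = (43/96) / (13/96) = 43/13.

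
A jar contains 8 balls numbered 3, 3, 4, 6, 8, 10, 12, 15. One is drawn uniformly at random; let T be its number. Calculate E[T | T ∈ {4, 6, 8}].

P(T ∈ {4, 6, 8}) = 3/8.
Σ over the event: 4·1/8 + 6·1/8 + 8·1/8 = 9/4.
E[T | T ∈ {4, 6, 8}] = (9/4) / (3/8) = 6.

6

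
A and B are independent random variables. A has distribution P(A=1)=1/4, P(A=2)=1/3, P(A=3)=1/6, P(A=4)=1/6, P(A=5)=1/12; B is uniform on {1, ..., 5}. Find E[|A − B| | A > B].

16/9

P(A > B) = 3/10.
Summing |A−B|·P(x,y) over outcomes with A > B gives 8/15.
E[|A − B| | A > B] = (8/15) / (3/10) = 16/9.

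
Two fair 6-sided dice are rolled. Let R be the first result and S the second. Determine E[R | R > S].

14/3

P(R > S) = 5/12.
Summing R·P(x,y) over outcomes with R > S gives 35/18.
E[R | R > S] = (35/18) / (5/12) = 14/3.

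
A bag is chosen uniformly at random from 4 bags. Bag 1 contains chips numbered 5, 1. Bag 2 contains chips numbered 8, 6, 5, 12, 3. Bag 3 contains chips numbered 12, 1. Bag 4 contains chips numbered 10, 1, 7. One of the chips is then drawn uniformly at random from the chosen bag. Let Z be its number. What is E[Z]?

223/40

E[Z | bag 1] = (5+1)/2 = 3.
E[Z | bag 2] = (8+6+5+12+3)/5 = 34/5.
E[Z | bag 3] = (12+1)/2 = 13/2.
E[Z | bag 4] = (10+1+7)/3 = 6.
By the law of total expectation,
E[Z] = (1/4)·(3) + (1/4)·(34/5) + (1/4)·(13/2) + (1/4)·(6) = 223/40.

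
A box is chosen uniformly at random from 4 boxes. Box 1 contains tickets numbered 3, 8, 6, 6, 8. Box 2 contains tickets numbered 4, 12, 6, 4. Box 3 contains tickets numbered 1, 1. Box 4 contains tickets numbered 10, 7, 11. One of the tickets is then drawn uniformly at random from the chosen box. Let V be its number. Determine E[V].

E[V | box 1] = (3+8+6+6+8)/5 = 31/5.
E[V | box 2] = (4+12+6+4)/4 = 13/2.
E[V | box 3] = (1+1)/2 = 1.
E[V | box 4] = (10+7+11)/3 = 28/3.
By the law of total expectation,
E[V] = (1/4)·(31/5) + (1/4)·(13/2) + (1/4)·(1) + (1/4)·(28/3) = 691/120.

691/120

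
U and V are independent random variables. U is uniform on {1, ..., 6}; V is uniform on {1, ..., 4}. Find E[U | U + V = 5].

5/2

Outcomes with U + V = 5: (1,4), (2,3), (3,2), (4,1), each with probability 1/24.
E[U | U + V = 5] = (1 + 2 + 3 + 4) / 4 = 5/2.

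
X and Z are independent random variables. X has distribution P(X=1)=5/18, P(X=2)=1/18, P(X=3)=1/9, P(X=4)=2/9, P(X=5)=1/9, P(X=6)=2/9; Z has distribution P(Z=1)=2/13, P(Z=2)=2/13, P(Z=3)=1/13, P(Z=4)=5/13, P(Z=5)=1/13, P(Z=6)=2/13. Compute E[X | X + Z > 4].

258/67

P(X + Z > 4) = 67/78.
Summing X·P(x,y) over outcomes with X + Z > 4 gives 43/13.
E[X | X + Z > 4] = (43/13) / (67/78) = 258/67.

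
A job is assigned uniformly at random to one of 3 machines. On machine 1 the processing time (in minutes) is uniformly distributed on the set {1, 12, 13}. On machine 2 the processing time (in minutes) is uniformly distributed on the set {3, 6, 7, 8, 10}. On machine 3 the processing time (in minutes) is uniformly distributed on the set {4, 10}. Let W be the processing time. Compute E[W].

337/45

E[W | machine 1] = (1+12+13)/3 = 26/3.
E[W | machine 2] = (3+6+7+8+10)/5 = 34/5.
E[W | machine 3] = (4+10)/2 = 7.
By the law of total expectation,
E[W] = (1/3)·(26/3) + (1/3)·(34/5) + (1/3)·(7) = 337/45.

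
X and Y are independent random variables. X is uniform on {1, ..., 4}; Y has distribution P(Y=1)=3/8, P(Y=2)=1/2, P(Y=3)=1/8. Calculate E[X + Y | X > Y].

P(X > Y) = 9/16.
Summing (X+Y)·P(x,y) over outcomes with X > Y gives 87/32.
E[X + Y | X > Y] = (87/32) / (9/16) = 29/6.

29/6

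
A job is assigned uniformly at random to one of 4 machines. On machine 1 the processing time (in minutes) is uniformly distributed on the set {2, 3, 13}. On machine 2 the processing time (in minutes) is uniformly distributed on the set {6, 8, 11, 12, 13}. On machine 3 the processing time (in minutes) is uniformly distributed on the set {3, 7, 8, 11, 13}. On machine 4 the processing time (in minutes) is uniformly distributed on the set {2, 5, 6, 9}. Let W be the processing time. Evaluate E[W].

299/40

E[W | machine 1] = (2+3+13)/3 = 6.
E[W | machine 2] = (6+8+11+12+13)/5 = 10.
E[W | machine 3] = (3+7+8+11+13)/5 = 42/5.
E[W | machine 4] = (2+5+6+9)/4 = 11/2.
E[W] = (1/4)·(6) + (1/4)·(10) + (1/4)·(42/5) + (1/4)·(11/2) = 299/40.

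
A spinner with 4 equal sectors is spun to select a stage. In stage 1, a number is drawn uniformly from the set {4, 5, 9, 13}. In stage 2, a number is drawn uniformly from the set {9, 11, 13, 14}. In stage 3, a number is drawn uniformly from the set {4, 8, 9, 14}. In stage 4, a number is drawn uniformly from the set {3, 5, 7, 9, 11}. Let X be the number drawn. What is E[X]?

141/16

E[X | stage 1] = (4+5+9+13)/4 = 31/4.
E[X | stage 2] = (9+11+13+14)/4 = 47/4.
E[X | stage 3] = (4+8+9+14)/4 = 35/4.
E[X | stage 4] = (3+5+7+9+11)/5 = 7.
E[X] = (1/4)·(31/4) + (1/4)·(47/4) + (1/4)·(35/4) + (1/4)·(7) = 141/16.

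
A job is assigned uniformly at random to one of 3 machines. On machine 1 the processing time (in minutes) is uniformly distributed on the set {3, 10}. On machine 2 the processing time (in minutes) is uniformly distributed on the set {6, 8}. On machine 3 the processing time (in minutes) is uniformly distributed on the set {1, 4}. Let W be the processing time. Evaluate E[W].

16/3

E[W | machine 1] = (3+10)/2 = 13/2.
E[W | machine 2] = (6+8)/2 = 7.
E[W | machine 3] = (1+4)/2 = 5/2.
By the law of total expectation,
E[W] = (1/3)·(13/2) + (1/3)·(7) + (1/3)·(5/2) = 16/3.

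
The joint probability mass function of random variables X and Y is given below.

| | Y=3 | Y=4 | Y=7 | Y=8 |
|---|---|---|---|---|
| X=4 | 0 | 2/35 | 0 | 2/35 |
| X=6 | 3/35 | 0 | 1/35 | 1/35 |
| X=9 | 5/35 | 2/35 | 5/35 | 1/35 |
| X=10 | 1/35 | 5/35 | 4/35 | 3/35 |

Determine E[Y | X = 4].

P(X = 4) = 4/35.
Σ Y·P over the event = 4·(2/35) + 8·(2/35) = 24/35.
E[Y | X = 4] = (24/35) / (4/35) = 6.

6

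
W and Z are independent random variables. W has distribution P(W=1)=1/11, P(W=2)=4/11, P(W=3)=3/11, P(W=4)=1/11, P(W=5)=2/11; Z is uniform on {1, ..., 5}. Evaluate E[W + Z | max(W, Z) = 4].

P(max(W, Z) = 4) = 12/55.
Summing (W+Z)·P(x,y) over outcomes with max(W, Z) = 4 gives 76/55.
E[W + Z | max(W, Z) = 4] = (76/55) / (12/55) = 19/3.

19/3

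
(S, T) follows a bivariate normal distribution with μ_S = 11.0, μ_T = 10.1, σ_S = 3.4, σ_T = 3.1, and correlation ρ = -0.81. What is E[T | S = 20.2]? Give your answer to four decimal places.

E[T | S=x] = μ_T + ρ(σ_T/σ_S)(x − μ_S) for jointly normal variables.
E[T | S=20.2] = 10.1 + (-0.81)·(3.1/3.4)·(20.2 − (11.0)) = 10.1 + (-0.73853)·(9.2) = 3.3055.

3.3055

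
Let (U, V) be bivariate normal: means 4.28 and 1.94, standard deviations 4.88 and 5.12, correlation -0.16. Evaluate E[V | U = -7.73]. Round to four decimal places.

3.9561

E[V | U=x] = μ_V + ρ(σ_V/σ_U)(x − μ_U) for jointly normal variables.
E[V | U=-7.73] = 1.94 + (-0.16)·(5.12/4.88)·(-7.73 − (4.28)) = 1.94 + (-0.16787)·(-12.01) = 3.9561.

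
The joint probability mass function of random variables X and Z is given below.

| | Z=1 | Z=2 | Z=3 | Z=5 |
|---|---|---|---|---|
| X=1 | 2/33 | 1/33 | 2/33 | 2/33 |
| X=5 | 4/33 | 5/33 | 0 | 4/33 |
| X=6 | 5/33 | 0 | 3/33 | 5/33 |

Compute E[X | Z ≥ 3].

P(Z ≥ 3) = 16/33.
Σ X·P over the event = 1·(2/33) + 1·(2/33) + 5·(4/33) + 6·(3/33) + 6·(5/33) = 24/11.
E[X | Z ≥ 3] = (24/11) / (16/33) = 9/2.

9/2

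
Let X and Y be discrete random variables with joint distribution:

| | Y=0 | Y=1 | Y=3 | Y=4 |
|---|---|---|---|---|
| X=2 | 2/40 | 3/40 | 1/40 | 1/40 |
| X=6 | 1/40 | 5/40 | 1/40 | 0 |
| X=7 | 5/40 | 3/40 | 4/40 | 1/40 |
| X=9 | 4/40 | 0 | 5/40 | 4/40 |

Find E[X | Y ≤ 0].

P(Y ≤ 0) = 3/10.
Σ X·P over the event = 2·(2/40) + 6·(1/40) + 7·(5/40) + 9·(4/40) = 81/40.
E[X | Y ≤ 0] = (81/40) / (3/10) = 27/4.

27/4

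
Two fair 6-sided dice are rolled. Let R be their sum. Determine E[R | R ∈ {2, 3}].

P(R ∈ {2, 3}) = 1/12.
Σ over the event: 2·1/36 + 3·1/18 = 2/9.
E[R | R ∈ {2, 3}] = (2/9) / (1/12) = 8/3.

8/3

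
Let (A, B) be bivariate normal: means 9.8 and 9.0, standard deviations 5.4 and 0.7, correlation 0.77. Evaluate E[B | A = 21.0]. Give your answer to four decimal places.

10.1179

The regression of B on A has slope ρ·σ_B/σ_A and passes through (μ_A, μ_B).
E[B | A=21.0] = 9.0 + (0.77)·(0.7/5.4)·(21.0 − (9.8)) = 9.0 + (0.099815)·(11.2) = 10.1179.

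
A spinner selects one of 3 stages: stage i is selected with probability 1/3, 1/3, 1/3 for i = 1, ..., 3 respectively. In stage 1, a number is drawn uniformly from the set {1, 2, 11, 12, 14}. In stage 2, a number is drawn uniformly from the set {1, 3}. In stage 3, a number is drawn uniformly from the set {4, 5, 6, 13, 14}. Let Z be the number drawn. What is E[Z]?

92/15

E[Z | stage 1] = (1+2+11+12+14)/5 = 8.
E[Z | stage 2] = (1+3)/2 = 2.
E[Z | stage 3] = (4+5+6+13+14)/5 = 42/5.
E[Z] = (1/3)·(8) + (1/3)·(2) + (1/3)·(42/5) = 92/15.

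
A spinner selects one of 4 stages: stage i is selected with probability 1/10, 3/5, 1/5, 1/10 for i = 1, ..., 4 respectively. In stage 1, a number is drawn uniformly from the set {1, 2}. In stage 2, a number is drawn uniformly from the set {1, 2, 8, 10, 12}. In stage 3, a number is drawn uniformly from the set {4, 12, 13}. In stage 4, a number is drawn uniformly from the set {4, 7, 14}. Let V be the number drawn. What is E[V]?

E[V | stage 1] = (1+2)/2 = 3/2.
E[V | stage 2] = (1+2+8+10+12)/5 = 33/5.
E[V | stage 3] = (4+12+13)/3 = 29/3.
E[V | stage 4] = (4+7+14)/3 = 25/3.
By the law of total expectation,
E[V] = (1/10)·(3/2) + (3/5)·(33/5) + (1/5)·(29/3) + (1/10)·(25/3) = 2063/300.

2063/300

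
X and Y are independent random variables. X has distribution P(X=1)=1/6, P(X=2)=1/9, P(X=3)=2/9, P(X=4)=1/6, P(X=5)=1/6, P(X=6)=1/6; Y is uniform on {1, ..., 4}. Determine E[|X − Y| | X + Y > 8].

2

P(X + Y > 8) = 1/8.
Summing |X−Y|·P(x,y) over outcomes with X + Y > 8 gives 1/4.
E[|X − Y| | X + Y > 8] = (1/4) / (1/8) = 2.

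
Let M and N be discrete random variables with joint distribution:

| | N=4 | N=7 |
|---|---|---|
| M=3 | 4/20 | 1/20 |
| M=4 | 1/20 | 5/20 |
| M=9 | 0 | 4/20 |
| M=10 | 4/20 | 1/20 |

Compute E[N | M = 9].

P(M = 9) = 1/5.
Σ N·P over the event = 7·(4/20) = 7/5.
E[N | M = 9] = (7/5) / (1/5) = 7.

7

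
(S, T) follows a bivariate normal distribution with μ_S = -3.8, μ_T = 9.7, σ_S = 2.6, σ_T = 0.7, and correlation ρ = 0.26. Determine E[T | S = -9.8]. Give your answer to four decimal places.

9.2800

The regression of T on S has slope ρ·σ_T/σ_S and passes through (μ_S, μ_T).
E[T | S=-9.8] = 9.7 + (0.26)·(0.7/2.6)·(-9.8 − (-3.8)) = 9.7 + (0.07)·(-6) = 9.2800.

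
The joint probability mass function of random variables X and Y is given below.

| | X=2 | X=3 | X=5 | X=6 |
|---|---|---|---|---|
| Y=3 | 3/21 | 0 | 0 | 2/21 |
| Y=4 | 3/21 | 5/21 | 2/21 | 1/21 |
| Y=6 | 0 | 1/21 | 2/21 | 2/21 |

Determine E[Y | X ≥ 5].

14/3

P(X ≥ 5) = 3/7.
Σ Y·P over the event = 4·(2/21) + 6·(2/21) + 3·(2/21) + 4·(1/21) + 6·(2/21) = 2.
E[Y | X ≥ 5] = (2) / (3/7) = 14/3.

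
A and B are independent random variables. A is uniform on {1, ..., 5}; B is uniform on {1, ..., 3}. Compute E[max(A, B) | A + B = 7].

P(A + B = 7) = 2/15.
Summing max(A,B)·P(x,y) over outcomes with A + B = 7 gives 3/5.
E[max(A, B) | A + B = 7] = (3/5) / (2/15) = 9/2.

9/2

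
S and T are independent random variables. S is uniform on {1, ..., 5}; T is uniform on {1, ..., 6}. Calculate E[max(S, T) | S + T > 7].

Outcomes with S + T > 7: (2,6), (3,5), (3,6), (4,4), (4,5), (4,6), (5,3), (5,4), (5,5), (5,6), each with probability 1/30.
E[max(S, T) | S + T > 7] = (6 + 5 + 6 + 4 + 5 + 6 + 5 + 5 + 5 + 6) / 10 = 53/10.

53/10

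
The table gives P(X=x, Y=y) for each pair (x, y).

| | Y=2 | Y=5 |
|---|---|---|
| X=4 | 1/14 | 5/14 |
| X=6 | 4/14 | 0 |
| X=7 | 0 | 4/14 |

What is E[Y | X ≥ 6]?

7/2

P(X ≥ 6) = 4/7.
Σ Y·P over the event = 2·(4/14) + 5·(4/14) = 2.
E[Y | X ≥ 6] = (2) / (4/7) = 7/2.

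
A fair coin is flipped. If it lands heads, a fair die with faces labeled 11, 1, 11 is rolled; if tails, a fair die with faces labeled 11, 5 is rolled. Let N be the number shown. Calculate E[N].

E[N | heads] = (11+1+11)/3 = 23/3.
E[N | tails] = (11+5)/2 = 8.
By the law of total expectation,
E[N] = (1/2)·(23/3) + (1/2)·(8) = 47/6.

47/6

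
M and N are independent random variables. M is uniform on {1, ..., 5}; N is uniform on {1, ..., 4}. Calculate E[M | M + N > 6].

P(M + N > 6) = 3/10.
Summing M·P(x,y) over outcomes with M + N > 6 gives 13/10.
E[M | M + N > 6] = (13/10) / (3/10) = 13/3.

13/3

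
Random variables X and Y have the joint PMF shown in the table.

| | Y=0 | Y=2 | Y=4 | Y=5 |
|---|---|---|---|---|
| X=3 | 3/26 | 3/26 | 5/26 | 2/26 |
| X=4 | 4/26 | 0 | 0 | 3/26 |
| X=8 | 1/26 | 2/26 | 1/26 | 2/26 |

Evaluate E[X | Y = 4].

23/6

P(Y = 4) = 3/13.
Σ X·P over the event = 3·(5/26) + 8·(1/26) = 23/26.
E[X | Y = 4] = (23/26) / (3/13) = 23/6.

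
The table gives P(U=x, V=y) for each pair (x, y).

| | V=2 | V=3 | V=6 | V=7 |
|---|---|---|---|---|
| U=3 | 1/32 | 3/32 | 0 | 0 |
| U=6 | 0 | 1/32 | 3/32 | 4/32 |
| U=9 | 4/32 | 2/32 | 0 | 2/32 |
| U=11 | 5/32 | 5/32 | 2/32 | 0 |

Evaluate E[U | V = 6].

P(V = 6) = 5/32.
Σ U·P over the event = 6·(3/32) + 11·(2/32) = 5/4.
E[U | V = 6] = (5/4) / (5/32) = 8.

8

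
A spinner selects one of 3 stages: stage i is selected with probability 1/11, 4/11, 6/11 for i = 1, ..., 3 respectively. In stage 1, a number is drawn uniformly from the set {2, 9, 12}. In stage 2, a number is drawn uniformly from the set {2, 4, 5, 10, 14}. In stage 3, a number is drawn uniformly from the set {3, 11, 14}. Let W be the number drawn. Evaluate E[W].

E[W | stage 1] = (2+9+12)/3 = 23/3.
E[W | stage 2] = (2+4+5+10+14)/5 = 7.
E[W | stage 3] = (3+11+14)/3 = 28/3.
E[W] = (1/11)·(23/3) + (4/11)·(7) + (6/11)·(28/3) = 25/3.

25/3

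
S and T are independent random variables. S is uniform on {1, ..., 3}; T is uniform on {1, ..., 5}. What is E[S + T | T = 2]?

4

Outcomes with T = 2: (1,2), (2,2), (3,2), each with probability 1/15.
E[S + T | T = 2] = (3 + 4 + 5) / 3 = 4.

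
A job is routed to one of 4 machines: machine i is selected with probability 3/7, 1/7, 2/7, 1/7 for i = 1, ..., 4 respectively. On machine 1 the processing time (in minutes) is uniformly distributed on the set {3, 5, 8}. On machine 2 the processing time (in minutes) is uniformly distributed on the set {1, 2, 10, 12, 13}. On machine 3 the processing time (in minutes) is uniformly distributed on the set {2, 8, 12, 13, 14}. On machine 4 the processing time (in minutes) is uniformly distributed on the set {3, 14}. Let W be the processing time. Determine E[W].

517/70

E[W | machine 1] = (3+5+8)/3 = 16/3.
E[W | machine 2] = (1+2+10+12+13)/5 = 38/5.
E[W | machine 3] = (2+8+12+13+14)/5 = 49/5.
E[W | machine 4] = (3+14)/2 = 17/2.
E[W] = (3/7)·(16/3) + (1/7)·(38/5) + (2/7)·(49/5) + (1/7)·(17/2) = 517/70.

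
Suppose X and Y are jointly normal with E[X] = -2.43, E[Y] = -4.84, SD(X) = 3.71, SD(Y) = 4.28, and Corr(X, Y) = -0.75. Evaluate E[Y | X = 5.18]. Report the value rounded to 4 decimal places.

-11.4244

E[Y | X=x] = μ_Y + ρ(σ_Y/σ_X)(x − μ_X) for jointly normal variables.
E[Y | X=5.18] = -4.84 + (-0.75)·(4.28/3.71)·(5.18 − (-2.43)) = -4.84 + (-0.86523)·(7.61) = -11.4244.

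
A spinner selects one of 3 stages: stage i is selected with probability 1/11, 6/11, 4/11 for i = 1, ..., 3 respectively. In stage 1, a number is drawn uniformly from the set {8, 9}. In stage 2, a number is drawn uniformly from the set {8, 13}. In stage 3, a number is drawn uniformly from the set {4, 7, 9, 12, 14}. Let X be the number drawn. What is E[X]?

E[X | stage 1] = (8+9)/2 = 17/2.
E[X | stage 2] = (8+13)/2 = 21/2.
E[X | stage 3] = (4+7+9+12+14)/5 = 46/5.
By the law of total expectation,
E[X] = (1/11)·(17/2) + (6/11)·(21/2) + (4/11)·(46/5) = 1083/110.

1083/110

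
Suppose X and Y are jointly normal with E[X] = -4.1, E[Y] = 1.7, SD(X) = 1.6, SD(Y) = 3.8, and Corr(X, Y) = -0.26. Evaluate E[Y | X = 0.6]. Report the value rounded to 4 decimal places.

For a bivariate normal, E[Y | X=x] = μ_Y + ρ·(σ_Y/σ_X)·(x − μ_X).
E[Y | X=0.6] = 1.7 + (-0.26)·(3.8/1.6)·(0.6 − (-4.1)) = 1.7 + (-0.6175)·(4.7) = -1.2023.

-1.2023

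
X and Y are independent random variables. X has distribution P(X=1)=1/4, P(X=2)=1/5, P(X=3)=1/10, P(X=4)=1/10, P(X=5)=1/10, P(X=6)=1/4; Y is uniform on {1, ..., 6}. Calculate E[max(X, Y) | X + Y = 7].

P(X + Y = 7) = 1/6.
Summing max(X,Y)·P(x,y) over outcomes with X + Y = 7 gives 53/60.
E[max(X, Y) | X + Y = 7] = (53/60) / (1/6) = 53/10.

53/10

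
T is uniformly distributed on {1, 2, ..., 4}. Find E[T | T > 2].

Given T > 2, T is equally likely to be any of {3, 4}.
E[T | T > 2] = (3 + 4) / 2 = 7/2.

7/2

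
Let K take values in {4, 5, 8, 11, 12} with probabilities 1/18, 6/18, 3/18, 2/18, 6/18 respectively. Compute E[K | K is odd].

13/2

P(K is odd) = 4/9.
Σ over the event: 5·1/3 + 11·1/9 = 26/9.
E[K | K is odd] = (26/9) / (4/9) = 13/2.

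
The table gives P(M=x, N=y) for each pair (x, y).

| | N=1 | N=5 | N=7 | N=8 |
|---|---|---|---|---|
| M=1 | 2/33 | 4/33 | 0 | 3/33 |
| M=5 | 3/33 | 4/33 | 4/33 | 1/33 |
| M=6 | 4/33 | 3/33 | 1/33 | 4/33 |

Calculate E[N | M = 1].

46/9

P(M = 1) = 3/11.
Σ N·P over the event = 1·(2/33) + 5·(4/33) + 8·(3/33) = 46/33.
E[N | M = 1] = (46/33) / (3/11) = 46/9.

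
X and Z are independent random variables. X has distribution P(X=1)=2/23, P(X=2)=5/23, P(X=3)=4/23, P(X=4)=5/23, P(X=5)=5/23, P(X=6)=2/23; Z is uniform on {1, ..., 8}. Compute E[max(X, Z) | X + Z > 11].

P(X + Z > 11) = 21/184.
Summing max(X,Z)·P(x,y) over outcomes with X + Z > 11 gives 157/184.
E[max(X, Z) | X + Z > 11] = (157/184) / (21/184) = 157/21.

157/21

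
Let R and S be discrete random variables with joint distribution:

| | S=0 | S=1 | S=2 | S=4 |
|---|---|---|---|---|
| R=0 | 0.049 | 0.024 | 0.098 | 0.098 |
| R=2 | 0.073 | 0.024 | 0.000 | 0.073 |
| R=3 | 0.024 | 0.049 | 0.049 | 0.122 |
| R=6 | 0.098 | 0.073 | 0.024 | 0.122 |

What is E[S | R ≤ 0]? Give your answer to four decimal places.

2.2751

P(R ≤ 0) = 0.269.
Σ S·P over the event = 0·(0.049) + 1·(0.024) + 2·(0.098) + 4·(0.098) = 0.612.
E[S | R ≤ 0] = (0.612) / (0.269) = 2.2751.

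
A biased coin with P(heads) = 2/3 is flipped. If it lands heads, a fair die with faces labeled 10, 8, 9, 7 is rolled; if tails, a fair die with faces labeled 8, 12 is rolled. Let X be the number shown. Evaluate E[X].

E[X | heads] = (10+8+9+7)/4 = 17/2.
E[X | tails] = (8+12)/2 = 10.
By the law of total expectation,
E[X] = (2/3)·(17/2) + (1/3)·(10) = 9.

9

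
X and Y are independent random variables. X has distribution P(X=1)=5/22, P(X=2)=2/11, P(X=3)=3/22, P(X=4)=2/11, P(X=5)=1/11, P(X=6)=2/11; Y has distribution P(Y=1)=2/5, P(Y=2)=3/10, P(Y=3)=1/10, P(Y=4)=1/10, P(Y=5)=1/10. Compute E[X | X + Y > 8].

P(X + Y > 8) = 1/11.
Summing X·P(x,y) over outcomes with X + Y > 8 gives 27/55.
E[X | X + Y > 8] = (27/55) / (1/11) = 27/5.

27/5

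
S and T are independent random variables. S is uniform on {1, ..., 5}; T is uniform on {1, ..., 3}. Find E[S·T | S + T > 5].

P(S + T > 5) = 2/5.
Summing ST·P(x,y) over outcomes with S + T > 5 gives 59/15.
E[S·T | S + T > 5] = (59/15) / (2/5) = 59/6.

59/6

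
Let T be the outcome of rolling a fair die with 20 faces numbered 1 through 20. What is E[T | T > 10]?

31/2

Given T > 10, T is equally likely to be any of {11, 12, 13, 14, 15, 16, 17, 18, 19, 20}.
E[T | T > 10] = (11 + 12 + 13 + 14 + 15 + 16 + 17 + 18 + 19 + 20) / 10 = 31/2.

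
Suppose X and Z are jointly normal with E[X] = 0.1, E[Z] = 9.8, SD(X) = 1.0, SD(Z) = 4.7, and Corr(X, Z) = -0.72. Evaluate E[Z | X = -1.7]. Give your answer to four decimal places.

15.8912

The regression of Z on X has slope ρ·σ_Z/σ_X and passes through (μ_X, μ_Z).
E[Z | X=-1.7] = 9.8 + (-0.72)·(4.7/1.0)·(-1.7 − (0.1)) = 9.8 + (-3.384)·(-1.8) = 15.8912.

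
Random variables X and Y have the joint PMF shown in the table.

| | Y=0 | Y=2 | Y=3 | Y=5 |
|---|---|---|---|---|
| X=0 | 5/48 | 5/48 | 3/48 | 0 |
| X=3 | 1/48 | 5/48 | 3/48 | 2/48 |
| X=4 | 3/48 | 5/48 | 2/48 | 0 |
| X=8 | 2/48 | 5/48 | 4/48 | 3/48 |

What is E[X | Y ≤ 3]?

155/43

P(Y ≤ 3) = 43/48.
Summing X·P(X=x,Y=y) over the conditioning event gives 155/48.
E[X | Y ≤ 3] = (155/48) / (43/48) = 155/43.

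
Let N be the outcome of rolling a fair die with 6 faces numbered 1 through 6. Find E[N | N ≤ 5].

Given N ≤ 5, N is equally likely to be any of {1, 2, 3, 4, 5}.
E[N | N ≤ 5] = (1 + 2 + 3 + 4 + 5) / 5 = 3.

3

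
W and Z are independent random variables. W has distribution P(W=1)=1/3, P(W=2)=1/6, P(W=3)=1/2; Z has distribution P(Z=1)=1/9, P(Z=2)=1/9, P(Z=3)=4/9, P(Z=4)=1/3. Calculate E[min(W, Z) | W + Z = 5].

20/13

P(W + Z = 5) = 13/54.
Summing min(W,Z)·P(x,y) over outcomes with W + Z = 5 gives 10/27.
E[min(W, Z) | W + Z = 5] = (10/27) / (13/54) = 20/13.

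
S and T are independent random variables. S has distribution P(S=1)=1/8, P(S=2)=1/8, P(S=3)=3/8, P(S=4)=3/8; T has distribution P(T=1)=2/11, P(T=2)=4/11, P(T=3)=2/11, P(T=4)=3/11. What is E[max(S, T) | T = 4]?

4

P(T = 4) = 3/11.
Summing max(S,T)·P(x,y) over outcomes with T = 4 gives 12/11.
E[max(S, T) | T = 4] = (12/11) / (3/11) = 4.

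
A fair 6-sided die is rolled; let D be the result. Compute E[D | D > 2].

Given D > 2, D is equally likely to be any of {3, 4, 5, 6}.
E[D | D > 2] = (3 + 4 + 5 + 6) / 4 = 9/2.

9/2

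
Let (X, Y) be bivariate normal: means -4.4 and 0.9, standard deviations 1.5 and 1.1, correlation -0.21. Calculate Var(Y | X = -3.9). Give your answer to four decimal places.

Var(Y | X=x) = (1 − ρ²)·σ_Y².
Var(Y | X=-3.9) = (1.1)²·(1 − (-0.21)²) = 1.21·0.9559 = 1.1566.

1.1566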